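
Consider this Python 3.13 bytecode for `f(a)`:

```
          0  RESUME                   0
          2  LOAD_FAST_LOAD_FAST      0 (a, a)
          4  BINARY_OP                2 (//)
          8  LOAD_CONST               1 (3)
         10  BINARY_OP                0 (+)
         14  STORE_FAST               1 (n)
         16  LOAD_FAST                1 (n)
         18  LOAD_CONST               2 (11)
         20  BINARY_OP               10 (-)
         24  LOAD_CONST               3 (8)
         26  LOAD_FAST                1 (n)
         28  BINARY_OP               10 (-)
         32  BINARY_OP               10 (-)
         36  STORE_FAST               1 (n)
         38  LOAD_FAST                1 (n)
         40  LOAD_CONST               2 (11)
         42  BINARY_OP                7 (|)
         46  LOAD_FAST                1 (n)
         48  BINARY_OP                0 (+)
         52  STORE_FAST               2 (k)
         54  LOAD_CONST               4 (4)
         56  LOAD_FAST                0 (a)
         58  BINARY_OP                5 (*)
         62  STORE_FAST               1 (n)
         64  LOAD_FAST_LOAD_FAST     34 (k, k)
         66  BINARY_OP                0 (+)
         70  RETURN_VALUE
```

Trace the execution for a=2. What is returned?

LOAD_FAST_LOAD_FAST a,a → push 2,2. Stack: [2, 2]
BINARY_OP // → 2 // 2 = 1. Stack: [1]
LOAD_CONST → push 3. Stack: [1, 3]
BINARY_OP + → 1 + 3 = 4. Stack: [4]
STORE_FAST n → n=4. Stack: []
LOAD_FAST n → push 4. Stack: [4]
LOAD_CONST → push 11. Stack: [4, 11]
BINARY_OP - → 4 - 11 = -7. Stack: [-7]
LOAD_CONST → push 8. Stack: [-7, 8]
LOAD_FAST n → push 4. Stack: [-7, 8, 4]
BINARY_OP - → 8 - 4 = 4. Stack: [-7, 4]
BINARY_OP - → -7 - 4 = -11. Stack: [-11]
STORE_FAST n → n=-11. Stack: []
LOAD_FAST n → push -11. Stack: [-11]
LOAD_CONST → push 11. Stack: [-11, 11]
BINARY_OP | → -11 | 11 = -1. Stack: [-1]
LOAD_FAST n → push -11. Stack: [-1, -11]
BINARY_OP + → -1 + -11 = -12. Stack: [-12]
STORE_FAST k → k=-12. Stack: []
LOAD_CONST → push 4. Stack: [4]
LOAD_FAST a → push 2. Stack: [4, 2]
BINARY_OP * → 4 * 2 = 8. Stack: [8]
STORE_FAST n → n=8. Stack: []
LOAD_FAST_LOAD_FAST k,k → push -12,-12. Stack: [-12, -12]
BINARY_OP + → -12 + -12 = -24. Stack: [-24]
RETURN_VALUE → return -24.

-24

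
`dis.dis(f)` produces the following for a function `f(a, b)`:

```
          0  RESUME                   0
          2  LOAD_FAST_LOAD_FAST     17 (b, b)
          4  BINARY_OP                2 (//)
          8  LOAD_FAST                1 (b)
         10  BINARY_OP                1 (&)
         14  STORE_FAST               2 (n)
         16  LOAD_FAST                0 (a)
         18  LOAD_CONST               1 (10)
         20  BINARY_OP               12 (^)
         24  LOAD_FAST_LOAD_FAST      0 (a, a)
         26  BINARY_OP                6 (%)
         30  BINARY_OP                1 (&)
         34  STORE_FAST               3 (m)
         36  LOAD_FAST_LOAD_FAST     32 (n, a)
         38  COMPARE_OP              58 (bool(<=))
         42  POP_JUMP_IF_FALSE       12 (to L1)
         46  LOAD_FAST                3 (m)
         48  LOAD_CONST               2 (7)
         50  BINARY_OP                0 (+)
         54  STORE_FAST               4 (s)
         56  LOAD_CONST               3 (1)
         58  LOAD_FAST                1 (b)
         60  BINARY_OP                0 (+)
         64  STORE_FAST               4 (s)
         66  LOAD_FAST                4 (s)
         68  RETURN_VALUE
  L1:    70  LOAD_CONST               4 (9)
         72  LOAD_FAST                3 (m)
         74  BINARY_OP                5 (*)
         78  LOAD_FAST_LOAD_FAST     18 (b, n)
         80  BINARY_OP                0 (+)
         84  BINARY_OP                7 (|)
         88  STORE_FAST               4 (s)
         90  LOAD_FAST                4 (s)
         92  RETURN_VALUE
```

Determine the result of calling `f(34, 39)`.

40

LOAD_FAST_LOAD_FAST b,b → push 39,39. Stack: [39, 39]
BINARY_OP // → 39 // 39 = 1. Stack: [1]
LOAD_FAST b → push 39. Stack: [1, 39]
BINARY_OP & → 1 & 39 = 1. Stack: [1]
STORE_FAST n → n=1. Stack: []
LOAD_FAST a → push 34. Stack: [34]
LOAD_CONST → push 10. Stack: [34, 10]
BINARY_OP ^ → 34 ^ 10 = 40. Stack: [40]
LOAD_FAST_LOAD_FAST a,a → push 34,34. Stack: [40, 34, 34]
BINARY_OP % → 34 % 34 = 0. Stack: [40, 0]
BINARY_OP & → 40 & 0 = 0. Stack: [0]
STORE_FAST m → m=0. Stack: []
LOAD_FAST_LOAD_FAST n,a → push 1,34. Stack: [1, 34]
COMPARE_OP bool(<=) → 1 vs 34 = True. Stack: [True]
POP_JUMP_IF_FALSE → pop True; no jump. Stack: []
LOAD_FAST m → push 0. Stack: [0]
LOAD_CONST → push 7. Stack: [0, 7]
BINARY_OP + → 0 + 7 = 7. Stack: [7]
STORE_FAST s → s=7. Stack: []
LOAD_CONST → push 1. Stack: [1]
LOAD_FAST b → push 39. Stack: [1, 39]
BINARY_OP + → 1 + 39 = 40. Stack: [40]
STORE_FAST s → s=40. Stack: []
LOAD_FAST s → push 40. Stack: [40]
RETURN_VALUE → return 40.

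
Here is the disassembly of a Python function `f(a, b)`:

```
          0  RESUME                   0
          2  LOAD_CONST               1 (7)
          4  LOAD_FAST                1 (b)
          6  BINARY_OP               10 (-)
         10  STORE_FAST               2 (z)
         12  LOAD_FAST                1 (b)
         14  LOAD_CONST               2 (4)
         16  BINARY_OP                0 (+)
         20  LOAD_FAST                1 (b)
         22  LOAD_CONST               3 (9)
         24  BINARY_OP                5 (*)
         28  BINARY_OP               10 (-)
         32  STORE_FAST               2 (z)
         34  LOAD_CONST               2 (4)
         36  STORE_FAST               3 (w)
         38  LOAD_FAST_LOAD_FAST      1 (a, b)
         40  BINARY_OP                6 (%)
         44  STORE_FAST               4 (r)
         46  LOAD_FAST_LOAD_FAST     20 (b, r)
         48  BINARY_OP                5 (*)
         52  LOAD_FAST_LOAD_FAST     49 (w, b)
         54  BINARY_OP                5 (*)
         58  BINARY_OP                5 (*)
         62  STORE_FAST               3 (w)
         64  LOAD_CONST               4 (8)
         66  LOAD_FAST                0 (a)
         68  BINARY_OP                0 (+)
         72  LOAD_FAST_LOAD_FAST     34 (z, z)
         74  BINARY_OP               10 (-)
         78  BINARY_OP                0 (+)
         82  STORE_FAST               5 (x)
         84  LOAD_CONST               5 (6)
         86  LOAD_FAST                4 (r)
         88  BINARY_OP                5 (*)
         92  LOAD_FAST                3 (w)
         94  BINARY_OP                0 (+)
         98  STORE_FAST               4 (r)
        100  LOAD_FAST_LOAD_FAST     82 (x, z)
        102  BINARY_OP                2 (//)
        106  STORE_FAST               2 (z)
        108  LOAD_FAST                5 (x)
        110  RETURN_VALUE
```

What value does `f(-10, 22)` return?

-2

LOAD_CONST → push 7. Stack: [7]
LOAD_FAST b → push 22. Stack: [7, 22]
BINARY_OP - → 7 - 22 = -15. Stack: [-15]
STORE_FAST z → z=-15. Stack: []
LOAD_FAST b → push 22. Stack: [22]
LOAD_CONST → push 4. Stack: [22, 4]
BINARY_OP + → 22 + 4 = 26. Stack: [26]
LOAD_FAST b → push 22. Stack: [26, 22]
LOAD_CONST → push 9. Stack: [26, 22, 9]
BINARY_OP * → 22 * 9 = 198. Stack: [26, 198]
BINARY_OP - → 26 - 198 = -172. Stack: [-172]
STORE_FAST z → z=-172. Stack: []
LOAD_CONST → push 4. Stack: [4]
STORE_FAST w → w=4. Stack: []
LOAD_FAST_LOAD_FAST a,b → push -10,22. Stack: [-10, 22]
BINARY_OP % → -10 % 22 = 12. Stack: [12]
STORE_FAST r → r=12. Stack: []
LOAD_FAST_LOAD_FAST b,r → push 22,12. Stack: [22, 12]
BINARY_OP * → 22 * 12 = 264. Stack: [264]
LOAD_FAST_LOAD_FAST w,b → push 4,22. Stack: [264, 4, 22]
BINARY_OP * → 4 * 22 = 88. Stack: [264, 88]
BINARY_OP * → 264 * 88 = 23232. Stack: [23232]
STORE_FAST w → w=23232. Stack: []
LOAD_CONST → push 8. Stack: [8]
LOAD_FAST a → push -10. Stack: [8, -10]
BINARY_OP + → 8 + -10 = -2. Stack: [-2]
LOAD_FAST_LOAD_FAST z,z → push -172,-172. Stack: [-2, -172, -172]
BINARY_OP - → -172 - -172 = 0. Stack: [-2, 0]
BINARY_OP + → -2 + 0 = -2. Stack: [-2]
STORE_FAST x → x=-2. Stack: []
LOAD_CONST → push 6. Stack: [6]
LOAD_FAST r → push 12. Stack: [6, 12]
BINARY_OP * → 6 * 12 = 72. Stack: [72]
LOAD_FAST w → push 23232. Stack: [72, 23232]
BINARY_OP + → 72 + 23232 = 23304. Stack: [23304]
STORE_FAST r → r=23304. Stack: []
LOAD_FAST_LOAD_FAST x,z → push -2,-172. Stack: [-2, -172]
BINARY_OP // → -2 // -172 = 0. Stack: [0]
STORE_FAST z → z=0. Stack: []
LOAD_FAST x → push -2. Stack: [-2]
RETURN_VALUE → return -2.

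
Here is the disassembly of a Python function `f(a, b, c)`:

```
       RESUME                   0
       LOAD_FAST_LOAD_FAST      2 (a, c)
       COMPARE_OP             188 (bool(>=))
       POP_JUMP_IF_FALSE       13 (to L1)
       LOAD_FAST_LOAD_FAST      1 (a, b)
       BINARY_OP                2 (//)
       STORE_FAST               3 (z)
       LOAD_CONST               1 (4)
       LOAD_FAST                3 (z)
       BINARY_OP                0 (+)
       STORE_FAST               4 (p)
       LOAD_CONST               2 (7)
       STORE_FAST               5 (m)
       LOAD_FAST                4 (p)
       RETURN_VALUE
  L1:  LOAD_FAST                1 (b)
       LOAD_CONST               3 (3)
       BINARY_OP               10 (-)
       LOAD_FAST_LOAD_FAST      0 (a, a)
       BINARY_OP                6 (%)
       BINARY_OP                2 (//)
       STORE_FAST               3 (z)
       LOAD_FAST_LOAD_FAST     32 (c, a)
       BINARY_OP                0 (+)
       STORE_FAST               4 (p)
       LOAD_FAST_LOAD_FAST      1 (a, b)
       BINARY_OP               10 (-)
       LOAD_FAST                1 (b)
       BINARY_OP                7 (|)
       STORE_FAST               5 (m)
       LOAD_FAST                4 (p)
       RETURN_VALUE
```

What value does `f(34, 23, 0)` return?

LOAD_FAST_LOAD_FAST a,c → push 34,0. Stack: [34, 0]
COMPARE_OP bool(>=) → 34 vs 0 = True. Stack: [True]
POP_JUMP_IF_FALSE → pop True; no jump. Stack: []
LOAD_FAST_LOAD_FAST a,b → push 34,23. Stack: [34, 23]
BINARY_OP // → 34 // 23 = 1. Stack: [1]
STORE_FAST z → z=1. Stack: []
LOAD_CONST → push 4. Stack: [4]
LOAD_FAST z → push 1. Stack: [4, 1]
BINARY_OP + → 4 + 1 = 5. Stack: [5]
STORE_FAST p → p=5. Stack: []
LOAD_CONST → push 7. Stack: [7]
STORE_FAST m → m=7. Stack: []
LOAD_FAST p → push 5. Stack: [5]
RETURN_VALUE → return 5.

5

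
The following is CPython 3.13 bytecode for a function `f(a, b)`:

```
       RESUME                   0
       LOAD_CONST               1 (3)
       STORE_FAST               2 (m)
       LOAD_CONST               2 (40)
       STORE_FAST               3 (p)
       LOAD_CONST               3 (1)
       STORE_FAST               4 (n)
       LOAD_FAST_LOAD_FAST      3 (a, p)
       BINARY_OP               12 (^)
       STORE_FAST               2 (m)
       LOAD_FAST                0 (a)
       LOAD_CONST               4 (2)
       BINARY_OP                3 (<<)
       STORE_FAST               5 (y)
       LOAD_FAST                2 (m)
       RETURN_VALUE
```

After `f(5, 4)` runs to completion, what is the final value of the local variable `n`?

LOAD_CONST → push 3. Stack: [3]
STORE_FAST m → m=3. Stack: []
LOAD_CONST → push 40. Stack: [40]
STORE_FAST p → p=40. Stack: []
LOAD_CONST → push 1. Stack: [1]
STORE_FAST n → n=1. Stack: []
LOAD_FAST_LOAD_FAST a,p → push 5,40. Stack: [5, 40]
BINARY_OP ^ → 5 ^ 40 = 45. Stack: [45]
STORE_FAST m → m=45. Stack: []
LOAD_FAST a → push 5. Stack: [5]
LOAD_CONST → push 2. Stack: [5, 2]
BINARY_OP << → 5 << 2 = 20. Stack: [20]
STORE_FAST y → y=20. Stack: []
LOAD_FAST m → push 45. Stack: [45]
RETURN_VALUE → return 45.

1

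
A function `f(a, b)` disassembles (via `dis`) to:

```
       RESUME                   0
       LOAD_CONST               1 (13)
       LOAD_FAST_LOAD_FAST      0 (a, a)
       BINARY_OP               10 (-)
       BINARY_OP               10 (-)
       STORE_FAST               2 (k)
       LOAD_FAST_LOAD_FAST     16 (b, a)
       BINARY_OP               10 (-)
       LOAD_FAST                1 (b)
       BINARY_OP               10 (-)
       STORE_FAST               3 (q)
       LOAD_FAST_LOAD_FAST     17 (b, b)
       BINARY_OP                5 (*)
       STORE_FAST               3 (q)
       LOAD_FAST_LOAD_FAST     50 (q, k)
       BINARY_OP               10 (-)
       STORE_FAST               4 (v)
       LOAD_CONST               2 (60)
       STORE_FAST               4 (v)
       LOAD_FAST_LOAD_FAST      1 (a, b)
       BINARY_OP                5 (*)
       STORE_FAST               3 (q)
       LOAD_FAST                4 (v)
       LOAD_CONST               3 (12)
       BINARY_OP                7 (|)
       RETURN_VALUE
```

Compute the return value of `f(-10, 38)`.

60

LOAD_CONST → push 13. Stack: [13]
LOAD_FAST_LOAD_FAST a,a → push -10,-10. Stack: [13, -10, -10]
BINARY_OP - → -10 - -10 = 0. Stack: [13, 0]
BINARY_OP - → 13 - 0 = 13. Stack: [13]
STORE_FAST k → k=13. Stack: []
LOAD_FAST_LOAD_FAST b,a → push 38,-10. Stack: [38, -10]
BINARY_OP - → 38 - -10 = 48. Stack: [48]
LOAD_FAST b → push 38. Stack: [48, 38]
BINARY_OP - → 48 - 38 = 10. Stack: [10]
STORE_FAST q → q=10. Stack: []
LOAD_FAST_LOAD_FAST b,b → push 38,38. Stack: [38, 38]
BINARY_OP * → 38 * 38 = 1444. Stack: [1444]
STORE_FAST q → q=1444. Stack: []
LOAD_FAST_LOAD_FAST q,k → push 1444,13. Stack: [1444, 13]
BINARY_OP - → 1444 - 13 = 1431. Stack: [1431]
STORE_FAST v → v=1431. Stack: []
LOAD_CONST → push 60. Stack: [60]
STORE_FAST v → v=60. Stack: []
LOAD_FAST_LOAD_FAST a,b → push -10,38. Stack: [-10, 38]
BINARY_OP * → -10 * 38 = -380. Stack: [-380]
STORE_FAST q → q=-380. Stack: []
LOAD_FAST v → push 60. Stack: [60]
LOAD_CONST → push 12. Stack: [60, 12]
BINARY_OP | → 60 | 12 = 60. Stack: [60]
RETURN_VALUE → return 60.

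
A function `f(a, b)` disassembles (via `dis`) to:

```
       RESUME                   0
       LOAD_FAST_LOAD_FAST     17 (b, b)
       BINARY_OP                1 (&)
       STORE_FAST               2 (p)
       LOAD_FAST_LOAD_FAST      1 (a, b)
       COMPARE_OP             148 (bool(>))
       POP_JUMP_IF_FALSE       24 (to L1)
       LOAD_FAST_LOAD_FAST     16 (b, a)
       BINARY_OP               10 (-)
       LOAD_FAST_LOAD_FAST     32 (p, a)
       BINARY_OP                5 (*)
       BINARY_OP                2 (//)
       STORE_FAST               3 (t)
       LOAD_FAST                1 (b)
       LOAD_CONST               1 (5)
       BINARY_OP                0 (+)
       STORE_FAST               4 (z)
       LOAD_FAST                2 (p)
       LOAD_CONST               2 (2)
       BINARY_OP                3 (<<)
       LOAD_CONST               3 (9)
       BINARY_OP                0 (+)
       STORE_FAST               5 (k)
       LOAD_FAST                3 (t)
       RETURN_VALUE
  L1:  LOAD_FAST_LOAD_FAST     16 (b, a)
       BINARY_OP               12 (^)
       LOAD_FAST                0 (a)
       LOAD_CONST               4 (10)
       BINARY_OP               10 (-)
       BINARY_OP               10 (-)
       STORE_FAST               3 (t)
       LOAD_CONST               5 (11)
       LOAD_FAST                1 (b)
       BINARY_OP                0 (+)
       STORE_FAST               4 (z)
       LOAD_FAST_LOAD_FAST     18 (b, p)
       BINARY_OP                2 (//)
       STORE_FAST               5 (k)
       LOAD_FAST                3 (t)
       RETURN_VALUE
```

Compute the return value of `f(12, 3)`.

LOAD_FAST_LOAD_FAST b,b → push 3,3. Stack: [3, 3]
BINARY_OP & → 3 & 3 = 3. Stack: [3]
STORE_FAST p → p=3. Stack: []
LOAD_FAST_LOAD_FAST a,b → push 12,3. Stack: [12, 3]
COMPARE_OP bool(>) → 12 vs 3 = True. Stack: [True]
POP_JUMP_IF_FALSE → pop True; no jump. Stack: []
LOAD_FAST_LOAD_FAST b,a → push 3,12. Stack: [3, 12]
BINARY_OP - → 3 - 12 = -9. Stack: [-9]
LOAD_FAST_LOAD_FAST p,a → push 3,12. Stack: [-9, 3, 12]
BINARY_OP * → 3 * 12 = 36. Stack: [-9, 36]
BINARY_OP // → -9 // 36 = -1. Stack: [-1]
STORE_FAST t → t=-1. Stack: []
LOAD_FAST b → push 3. Stack: [3]
LOAD_CONST → push 5. Stack: [3, 5]
BINARY_OP + → 3 + 5 = 8. Stack: [8]
STORE_FAST z → z=8. Stack: []
LOAD_FAST p → push 3. Stack: [3]
LOAD_CONST → push 2. Stack: [3, 2]
BINARY_OP << → 3 << 2 = 12. Stack: [12]
LOAD_CONST → push 9. Stack: [12, 9]
BINARY_OP + → 12 + 9 = 21. Stack: [21]
STORE_FAST k → k=21. Stack: []
LOAD_FAST t → push -1. Stack: [-1]
RETURN_VALUE → return -1.

-1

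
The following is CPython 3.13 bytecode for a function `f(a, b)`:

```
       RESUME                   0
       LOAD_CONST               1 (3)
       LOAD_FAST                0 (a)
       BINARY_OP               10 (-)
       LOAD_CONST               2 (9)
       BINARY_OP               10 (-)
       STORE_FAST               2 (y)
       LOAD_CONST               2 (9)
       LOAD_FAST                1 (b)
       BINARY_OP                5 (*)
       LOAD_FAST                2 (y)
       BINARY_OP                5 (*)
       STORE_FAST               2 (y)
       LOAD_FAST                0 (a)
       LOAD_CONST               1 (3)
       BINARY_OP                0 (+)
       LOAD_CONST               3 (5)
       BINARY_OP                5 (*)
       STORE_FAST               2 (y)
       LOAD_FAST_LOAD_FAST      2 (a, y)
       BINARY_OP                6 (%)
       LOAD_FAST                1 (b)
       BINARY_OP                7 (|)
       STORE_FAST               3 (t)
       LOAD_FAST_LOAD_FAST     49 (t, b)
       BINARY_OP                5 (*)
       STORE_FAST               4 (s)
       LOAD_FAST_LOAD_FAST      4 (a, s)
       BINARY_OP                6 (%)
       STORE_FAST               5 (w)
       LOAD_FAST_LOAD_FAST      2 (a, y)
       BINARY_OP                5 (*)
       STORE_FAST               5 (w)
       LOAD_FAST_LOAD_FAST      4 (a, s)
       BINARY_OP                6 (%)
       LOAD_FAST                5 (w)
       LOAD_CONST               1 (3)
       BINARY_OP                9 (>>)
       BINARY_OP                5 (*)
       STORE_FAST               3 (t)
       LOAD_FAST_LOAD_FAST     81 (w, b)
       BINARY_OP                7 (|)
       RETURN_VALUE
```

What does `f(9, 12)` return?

540

LOAD_CONST → push 3. Stack: [3]
LOAD_FAST a → push 9. Stack: [3, 9]
BINARY_OP - → 3 - 9 = -6. Stack: [-6]
LOAD_CONST → push 9. Stack: [-6, 9]
BINARY_OP - → -6 - 9 = -15. Stack: [-15]
STORE_FAST y → y=-15. Stack: []
LOAD_CONST → push 9. Stack: [9]
LOAD_FAST b → push 12. Stack: [9, 12]
BINARY_OP * → 9 * 12 = 108. Stack: [108]
LOAD_FAST y → push -15. Stack: [108, -15]
BINARY_OP * → 108 * -15 = -1620. Stack: [-1620]
STORE_FAST y → y=-1620. Stack: []
LOAD_FAST a → push 9. Stack: [9]
LOAD_CONST → push 3. Stack: [9, 3]
BINARY_OP + → 9 + 3 = 12. Stack: [12]
LOAD_CONST → push 5. Stack: [12, 5]
BINARY_OP * → 12 * 5 = 60. Stack: [60]
STORE_FAST y → y=60. Stack: []
LOAD_FAST_LOAD_FAST a,y → push 9,60. Stack: [9, 60]
BINARY_OP % → 9 % 60 = 9. Stack: [9]
LOAD_FAST b → push 12. Stack: [9, 12]
BINARY_OP | → 9 | 12 = 13. Stack: [13]
STORE_FAST t → t=13. Stack: []
LOAD_FAST_LOAD_FAST t,b → push 13,12. Stack: [13, 12]
BINARY_OP * → 13 * 12 = 156. Stack: [156]
STORE_FAST s → s=156. Stack: []
LOAD_FAST_LOAD_FAST a,s → push 9,156. Stack: [9, 156]
BINARY_OP % → 9 % 156 = 9. Stack: [9]
STORE_FAST w → w=9. Stack: []
LOAD_FAST_LOAD_FAST a,y → push 9,60. Stack: [9, 60]
BINARY_OP * → 9 * 60 = 540. Stack: [540]
STORE_FAST w → w=540. Stack: []
LOAD_FAST_LOAD_FAST a,s → push 9,156. Stack: [9, 156]
BINARY_OP % → 9 % 156 = 9. Stack: [9]
LOAD_FAST w → push 540. Stack: [9, 540]
LOAD_CONST → push 3. Stack: [9, 540, 3]
BINARY_OP >> → 540 >> 3 = 67. Stack: [9, 67]
BINARY_OP * → 9 * 67 = 603. Stack: [603]
STORE_FAST t → t=603. Stack: []
LOAD_FAST_LOAD_FAST w,b → push 540,12. Stack: [540, 12]
BINARY_OP | → 540 | 12 = 540. Stack: [540]
RETURN_VALUE → return 540.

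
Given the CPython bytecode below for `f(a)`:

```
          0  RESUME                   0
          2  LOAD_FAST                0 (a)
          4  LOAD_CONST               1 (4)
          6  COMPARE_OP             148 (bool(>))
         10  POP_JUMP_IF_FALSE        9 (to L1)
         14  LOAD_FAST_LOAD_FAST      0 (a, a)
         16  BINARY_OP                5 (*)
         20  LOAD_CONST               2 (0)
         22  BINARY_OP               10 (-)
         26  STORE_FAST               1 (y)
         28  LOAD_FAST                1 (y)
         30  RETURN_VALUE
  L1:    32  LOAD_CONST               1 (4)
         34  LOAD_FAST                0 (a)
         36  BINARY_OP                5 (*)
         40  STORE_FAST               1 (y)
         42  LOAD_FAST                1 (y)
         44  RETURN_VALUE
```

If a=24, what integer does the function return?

LOAD_FAST a → push 24. Stack: [24]
LOAD_CONST → push 4. Stack: [24, 4]
COMPARE_OP bool(>) → 24 vs 4 = True. Stack: [True]
POP_JUMP_IF_FALSE → pop True; no jump. Stack: []
LOAD_FAST_LOAD_FAST a,a → push 24,24. Stack: [24, 24]
BINARY_OP * → 24 * 24 = 576. Stack: [576]
LOAD_CONST → push 0. Stack: [576, 0]
BINARY_OP - → 576 - 0 = 576. Stack: [576]
STORE_FAST y → y=576. Stack: []
LOAD_FAST y → push 576. Stack: [576]
RETURN_VALUE → return 576.

576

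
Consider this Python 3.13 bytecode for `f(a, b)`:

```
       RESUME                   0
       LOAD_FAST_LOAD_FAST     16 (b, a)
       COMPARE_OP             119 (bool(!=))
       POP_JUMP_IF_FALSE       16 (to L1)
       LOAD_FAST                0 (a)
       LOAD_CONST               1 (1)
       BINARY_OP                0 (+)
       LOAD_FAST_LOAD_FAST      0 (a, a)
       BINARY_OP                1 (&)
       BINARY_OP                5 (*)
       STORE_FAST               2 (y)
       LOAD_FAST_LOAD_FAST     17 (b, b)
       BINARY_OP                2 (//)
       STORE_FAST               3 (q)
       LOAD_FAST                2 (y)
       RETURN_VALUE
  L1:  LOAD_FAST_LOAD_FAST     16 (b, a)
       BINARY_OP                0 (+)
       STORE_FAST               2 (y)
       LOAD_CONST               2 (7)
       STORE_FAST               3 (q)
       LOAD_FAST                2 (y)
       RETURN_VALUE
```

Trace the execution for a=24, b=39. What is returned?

600

LOAD_FAST_LOAD_FAST b,a → push 39,24. Stack: [39, 24]
COMPARE_OP bool(!=) → 39 vs 24 = True. Stack: [True]
POP_JUMP_IF_FALSE → pop True; no jump. Stack: []
LOAD_FAST a → push 24. Stack: [24]
LOAD_CONST → push 1. Stack: [24, 1]
BINARY_OP + → 24 + 1 = 25. Stack: [25]
LOAD_FAST_LOAD_FAST a,a → push 24,24. Stack: [25, 24, 24]
BINARY_OP & → 24 & 24 = 24. Stack: [25, 24]
BINARY_OP * → 25 * 24 = 600. Stack: [600]
STORE_FAST y → y=600. Stack: []
LOAD_FAST_LOAD_FAST b,b → push 39,39. Stack: [39, 39]
BINARY_OP // → 39 // 39 = 1. Stack: [1]
STORE_FAST q → q=1. Stack: []
LOAD_FAST y → push 600. Stack: [600]
RETURN_VALUE → return 600.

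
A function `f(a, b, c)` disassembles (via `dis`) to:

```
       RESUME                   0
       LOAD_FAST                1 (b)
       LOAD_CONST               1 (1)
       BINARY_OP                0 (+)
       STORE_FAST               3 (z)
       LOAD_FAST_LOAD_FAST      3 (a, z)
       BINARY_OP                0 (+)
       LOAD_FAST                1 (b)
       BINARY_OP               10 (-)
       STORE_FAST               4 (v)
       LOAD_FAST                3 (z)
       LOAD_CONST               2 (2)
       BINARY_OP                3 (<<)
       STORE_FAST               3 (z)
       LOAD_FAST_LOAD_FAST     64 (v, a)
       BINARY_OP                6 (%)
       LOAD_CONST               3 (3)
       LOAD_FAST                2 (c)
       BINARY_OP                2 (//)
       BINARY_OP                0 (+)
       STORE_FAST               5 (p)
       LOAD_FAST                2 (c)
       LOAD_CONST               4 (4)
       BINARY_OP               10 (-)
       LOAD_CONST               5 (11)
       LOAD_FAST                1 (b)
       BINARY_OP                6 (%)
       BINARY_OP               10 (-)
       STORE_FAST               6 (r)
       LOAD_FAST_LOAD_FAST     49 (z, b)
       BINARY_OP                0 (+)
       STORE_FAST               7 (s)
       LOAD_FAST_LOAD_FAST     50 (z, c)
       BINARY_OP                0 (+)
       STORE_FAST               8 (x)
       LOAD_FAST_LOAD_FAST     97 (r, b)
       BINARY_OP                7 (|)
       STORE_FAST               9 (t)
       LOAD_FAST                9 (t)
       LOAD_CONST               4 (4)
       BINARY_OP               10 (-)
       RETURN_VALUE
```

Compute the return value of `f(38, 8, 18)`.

7

LOAD_FAST b → push 8. Stack: [8]
LOAD_CONST → push 1. Stack: [8, 1]
BINARY_OP + → 8 + 1 = 9. Stack: [9]
STORE_FAST z → z=9. Stack: []
LOAD_FAST_LOAD_FAST a,z → push 38,9. Stack: [38, 9]
BINARY_OP + → 38 + 9 = 47. Stack: [47]
LOAD_FAST b → push 8. Stack: [47, 8]
BINARY_OP - → 47 - 8 = 39. Stack: [39]
STORE_FAST v → v=39. Stack: []
LOAD_FAST z → push 9. Stack: [9]
LOAD_CONST → push 2. Stack: [9, 2]
BINARY_OP << → 9 << 2 = 36. Stack: [36]
STORE_FAST z → z=36. Stack: []
LOAD_FAST_LOAD_FAST v,a → push 39,38. Stack: [39, 38]
BINARY_OP % → 39 % 38 = 1. Stack: [1]
LOAD_CONST → push 3. Stack: [1, 3]
LOAD_FAST c → push 18. Stack: [1, 3, 18]
BINARY_OP // → 3 // 18 = 0. Stack: [1, 0]
BINARY_OP + → 1 + 0 = 1. Stack: [1]
STORE_FAST p → p=1. Stack: []
LOAD_FAST c → push 18. Stack: [18]
LOAD_CONST → push 4. Stack: [18, 4]
BINARY_OP - → 18 - 4 = 14. Stack: [14]
LOAD_CONST → push 11. Stack: [14, 11]
LOAD_FAST b → push 8. Stack: [14, 11, 8]
BINARY_OP % → 11 % 8 = 3. Stack: [14, 3]
BINARY_OP - → 14 - 3 = 11. Stack: [11]
STORE_FAST r → r=11. Stack: []
LOAD_FAST_LOAD_FAST z,b → push 36,8. Stack: [36, 8]
BINARY_OP + → 36 + 8 = 44. Stack: [44]
STORE_FAST s → s=44. Stack: []
LOAD_FAST_LOAD_FAST z,c → push 36,18. Stack: [36, 18]
BINARY_OP + → 36 + 18 = 54. Stack: [54]
STORE_FAST x → x=54. Stack: []
LOAD_FAST_LOAD_FAST r,b → push 11,8. Stack: [11, 8]
BINARY_OP | → 11 | 8 = 11. Stack: [11]
STORE_FAST t → t=11. Stack: []
LOAD_FAST t → push 11. Stack: [11]
LOAD_CONST → push 4. Stack: [11, 4]
BINARY_OP - → 11 - 4 = 7. Stack: [7]
RETURN_VALUE → return 7.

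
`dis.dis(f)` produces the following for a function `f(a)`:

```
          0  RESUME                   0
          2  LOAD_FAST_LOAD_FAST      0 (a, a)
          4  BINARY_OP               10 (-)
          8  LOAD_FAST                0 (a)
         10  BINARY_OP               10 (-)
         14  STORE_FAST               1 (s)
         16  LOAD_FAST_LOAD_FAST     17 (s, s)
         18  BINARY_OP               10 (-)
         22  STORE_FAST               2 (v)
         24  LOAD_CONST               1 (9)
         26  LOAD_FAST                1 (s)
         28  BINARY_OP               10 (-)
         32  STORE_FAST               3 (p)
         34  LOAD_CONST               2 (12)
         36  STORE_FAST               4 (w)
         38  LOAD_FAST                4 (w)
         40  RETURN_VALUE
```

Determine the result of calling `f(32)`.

12

LOAD_FAST_LOAD_FAST a,a → push 32,32. Stack: [32, 32]
BINARY_OP - → 32 - 32 = 0. Stack: [0]
LOAD_FAST a → push 32. Stack: [0, 32]
BINARY_OP - → 0 - 32 = -32. Stack: [-32]
STORE_FAST s → s=-32. Stack: []
LOAD_FAST_LOAD_FAST s,s → push -32,-32. Stack: [-32, -32]
BINARY_OP - → -32 - -32 = 0. Stack: [0]
STORE_FAST v → v=0. Stack: []
LOAD_CONST → push 9. Stack: [9]
LOAD_FAST s → push -32. Stack: [9, -32]
BINARY_OP - → 9 - -32 = 41. Stack: [41]
STORE_FAST p → p=41. Stack: []
LOAD_CONST → push 12. Stack: [12]
STORE_FAST w → w=12. Stack: []
LOAD_FAST w → push 12. Stack: [12]
RETURN_VALUE → return 12.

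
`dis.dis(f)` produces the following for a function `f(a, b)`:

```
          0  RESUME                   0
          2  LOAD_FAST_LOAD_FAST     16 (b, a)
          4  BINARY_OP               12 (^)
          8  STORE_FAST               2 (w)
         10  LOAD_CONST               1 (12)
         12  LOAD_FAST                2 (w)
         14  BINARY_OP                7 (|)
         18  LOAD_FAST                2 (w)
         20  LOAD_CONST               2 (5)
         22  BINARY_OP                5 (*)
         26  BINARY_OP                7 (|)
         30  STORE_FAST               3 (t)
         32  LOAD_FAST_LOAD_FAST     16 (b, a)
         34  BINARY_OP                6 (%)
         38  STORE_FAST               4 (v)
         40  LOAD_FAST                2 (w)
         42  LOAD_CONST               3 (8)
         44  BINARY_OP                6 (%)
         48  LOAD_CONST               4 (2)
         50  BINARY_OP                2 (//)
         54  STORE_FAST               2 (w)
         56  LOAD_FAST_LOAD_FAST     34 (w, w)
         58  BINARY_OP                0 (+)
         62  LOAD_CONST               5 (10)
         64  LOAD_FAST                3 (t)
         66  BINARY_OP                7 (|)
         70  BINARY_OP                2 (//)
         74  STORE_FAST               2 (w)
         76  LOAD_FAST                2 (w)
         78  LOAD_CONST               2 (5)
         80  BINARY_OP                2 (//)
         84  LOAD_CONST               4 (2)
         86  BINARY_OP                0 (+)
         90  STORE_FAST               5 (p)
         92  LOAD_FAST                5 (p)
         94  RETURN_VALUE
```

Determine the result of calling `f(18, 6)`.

LOAD_FAST_LOAD_FAST b,a → push 6,18. Stack: [6, 18]
BINARY_OP ^ → 6 ^ 18 = 20. Stack: [20]
STORE_FAST w → w=20. Stack: []
LOAD_CONST → push 12. Stack: [12]
LOAD_FAST w → push 20. Stack: [12, 20]
BINARY_OP | → 12 | 20 = 28. Stack: [28]
LOAD_FAST w → push 20. Stack: [28, 20]
LOAD_CONST → push 5. Stack: [28, 20, 5]
BINARY_OP * → 20 * 5 = 100. Stack: [28, 100]
BINARY_OP | → 28 | 100 = 124. Stack: [124]
STORE_FAST t → t=124. Stack: []
LOAD_FAST_LOAD_FAST b,a → push 6,18. Stack: [6, 18]
BINARY_OP % → 6 % 18 = 6. Stack: [6]
STORE_FAST v → v=6. Stack: []
LOAD_FAST w → push 20. Stack: [20]
LOAD_CONST → push 8. Stack: [20, 8]
BINARY_OP % → 20 % 8 = 4. Stack: [4]
LOAD_CONST → push 2. Stack: [4, 2]
BINARY_OP // → 4 // 2 = 2. Stack: [2]
STORE_FAST w → w=2. Stack: []
LOAD_FAST_LOAD_FAST w,w → push 2,2. Stack: [2, 2]
BINARY_OP + → 2 + 2 = 4. Stack: [4]
LOAD_CONST → push 10. Stack: [4, 10]
LOAD_FAST t → push 124. Stack: [4, 10, 124]
BINARY_OP | → 10 | 124 = 126. Stack: [4, 126]
BINARY_OP // → 4 // 126 = 0. Stack: [0]
STORE_FAST w → w=0. Stack: []
LOAD_FAST w → push 0. Stack: [0]
LOAD_CONST → push 5. Stack: [0, 5]
BINARY_OP // → 0 // 5 = 0. Stack: [0]
LOAD_CONST → push 2. Stack: [0, 2]
BINARY_OP + → 0 + 2 = 2. Stack: [2]
STORE_FAST p → p=2. Stack: []
LOAD_FAST p → push 2. Stack: [2]
RETURN_VALUE → return 2.

2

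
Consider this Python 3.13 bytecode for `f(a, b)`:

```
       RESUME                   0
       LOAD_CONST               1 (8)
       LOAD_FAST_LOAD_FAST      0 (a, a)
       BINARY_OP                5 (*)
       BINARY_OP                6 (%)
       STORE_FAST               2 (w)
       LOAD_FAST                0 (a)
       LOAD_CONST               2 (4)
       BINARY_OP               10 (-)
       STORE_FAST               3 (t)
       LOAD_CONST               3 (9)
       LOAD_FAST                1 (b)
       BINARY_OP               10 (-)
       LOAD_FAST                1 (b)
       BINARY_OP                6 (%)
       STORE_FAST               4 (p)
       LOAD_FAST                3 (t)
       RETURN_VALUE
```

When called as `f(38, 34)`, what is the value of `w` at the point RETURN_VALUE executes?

8

LOAD_CONST → push 8. Stack: [8]
LOAD_FAST_LOAD_FAST a,a → push 38,38. Stack: [8, 38, 38]
BINARY_OP * → 38 * 38 = 1444. Stack: [8, 1444]
BINARY_OP % → 8 % 1444 = 8. Stack: [8]
STORE_FAST w → w=8. Stack: []
LOAD_FAST a → push 38. Stack: [38]
LOAD_CONST → push 4. Stack: [38, 4]
BINARY_OP - → 38 - 4 = 34. Stack: [34]
STORE_FAST t → t=34. Stack: []
LOAD_CONST → push 9. Stack: [9]
LOAD_FAST b → push 34. Stack: [9, 34]
BINARY_OP - → 9 - 34 = -25. Stack: [-25]
LOAD_FAST b → push 34. Stack: [-25, 34]
BINARY_OP % → -25 % 34 = 9. Stack: [9]
STORE_FAST p → p=9. Stack: []
LOAD_FAST t → push 34. Stack: [34]
RETURN_VALUE → return 34.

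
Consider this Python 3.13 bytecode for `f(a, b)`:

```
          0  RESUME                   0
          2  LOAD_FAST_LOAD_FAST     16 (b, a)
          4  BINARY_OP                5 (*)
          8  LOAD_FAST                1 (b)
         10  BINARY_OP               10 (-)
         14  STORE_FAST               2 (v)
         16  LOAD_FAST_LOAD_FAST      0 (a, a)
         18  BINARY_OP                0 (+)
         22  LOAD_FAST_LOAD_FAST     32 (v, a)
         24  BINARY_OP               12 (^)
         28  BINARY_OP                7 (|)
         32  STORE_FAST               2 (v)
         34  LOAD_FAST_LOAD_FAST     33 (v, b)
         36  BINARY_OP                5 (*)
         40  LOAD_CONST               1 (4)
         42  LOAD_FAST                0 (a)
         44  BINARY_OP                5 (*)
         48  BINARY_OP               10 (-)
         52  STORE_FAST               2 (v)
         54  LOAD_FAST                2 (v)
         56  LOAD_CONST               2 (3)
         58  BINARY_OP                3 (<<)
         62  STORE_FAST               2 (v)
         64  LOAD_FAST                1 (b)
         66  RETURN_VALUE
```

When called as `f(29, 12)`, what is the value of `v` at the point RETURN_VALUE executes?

LOAD_FAST_LOAD_FAST b,a → push 12,29. Stack: [12, 29]
BINARY_OP * → 12 * 29 = 348. Stack: [348]
LOAD_FAST b → push 12. Stack: [348, 12]
BINARY_OP - → 348 - 12 = 336. Stack: [336]
STORE_FAST v → v=336. Stack: []
LOAD_FAST_LOAD_FAST a,a → push 29,29. Stack: [29, 29]
BINARY_OP + → 29 + 29 = 58. Stack: [58]
LOAD_FAST_LOAD_FAST v,a → push 336,29. Stack: [58, 336, 29]
BINARY_OP ^ → 336 ^ 29 = 333. Stack: [58, 333]
BINARY_OP | → 58 | 333 = 383. Stack: [383]
STORE_FAST v → v=383. Stack: []
LOAD_FAST_LOAD_FAST v,b → push 383,12. Stack: [383, 12]
BINARY_OP * → 383 * 12 = 4596. Stack: [4596]
LOAD_CONST → push 4. Stack: [4596, 4]
LOAD_FAST a → push 29. Stack: [4596, 4, 29]
BINARY_OP * → 4 * 29 = 116. Stack: [4596, 116]
BINARY_OP - → 4596 - 116 = 4480. Stack: [4480]
STORE_FAST v → v=4480. Stack: []
LOAD_FAST v → push 4480. Stack: [4480]
LOAD_CONST → push 3. Stack: [4480, 3]
BINARY_OP << → 4480 << 3 = 35840. Stack: [35840]
STORE_FAST v → v=35840. Stack: []
LOAD_FAST b → push 12. Stack: [12]
RETURN_VALUE → return 12.

35840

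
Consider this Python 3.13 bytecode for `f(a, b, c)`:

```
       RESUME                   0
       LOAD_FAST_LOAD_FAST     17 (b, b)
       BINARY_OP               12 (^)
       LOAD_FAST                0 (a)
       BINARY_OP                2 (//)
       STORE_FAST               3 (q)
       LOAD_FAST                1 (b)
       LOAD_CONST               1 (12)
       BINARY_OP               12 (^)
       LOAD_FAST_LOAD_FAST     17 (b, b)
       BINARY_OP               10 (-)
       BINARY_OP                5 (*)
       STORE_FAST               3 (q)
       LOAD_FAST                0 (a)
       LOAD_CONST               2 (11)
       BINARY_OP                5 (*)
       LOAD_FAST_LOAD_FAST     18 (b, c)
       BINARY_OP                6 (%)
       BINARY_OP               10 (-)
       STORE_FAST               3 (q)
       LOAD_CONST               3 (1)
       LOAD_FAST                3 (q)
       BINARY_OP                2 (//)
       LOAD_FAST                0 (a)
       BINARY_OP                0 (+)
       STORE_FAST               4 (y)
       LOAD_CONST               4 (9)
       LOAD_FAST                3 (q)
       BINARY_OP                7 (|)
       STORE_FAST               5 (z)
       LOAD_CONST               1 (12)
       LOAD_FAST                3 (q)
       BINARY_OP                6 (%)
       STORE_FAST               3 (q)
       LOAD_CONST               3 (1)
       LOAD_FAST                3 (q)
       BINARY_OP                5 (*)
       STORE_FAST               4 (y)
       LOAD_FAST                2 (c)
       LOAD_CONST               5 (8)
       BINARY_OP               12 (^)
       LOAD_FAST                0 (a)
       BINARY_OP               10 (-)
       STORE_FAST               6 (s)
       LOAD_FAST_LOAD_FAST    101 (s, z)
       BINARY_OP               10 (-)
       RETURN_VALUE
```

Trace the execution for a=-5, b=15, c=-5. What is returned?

47

LOAD_FAST_LOAD_FAST b,b → push 15,15. Stack: [15, 15]
BINARY_OP ^ → 15 ^ 15 = 0. Stack: [0]
LOAD_FAST a → push -5. Stack: [0, -5]
BINARY_OP // → 0 // -5 = 0. Stack: [0]
STORE_FAST q → q=0. Stack: []
LOAD_FAST b → push 15. Stack: [15]
LOAD_CONST → push 12. Stack: [15, 12]
BINARY_OP ^ → 15 ^ 12 = 3. Stack: [3]
LOAD_FAST_LOAD_FAST b,b → push 15,15. Stack: [3, 15, 15]
BINARY_OP - → 15 - 15 = 0. Stack: [3, 0]
BINARY_OP * → 3 * 0 = 0. Stack: [0]
STORE_FAST q → q=0. Stack: []
LOAD_FAST a → push -5. Stack: [-5]
LOAD_CONST → push 11. Stack: [-5, 11]
BINARY_OP * → -5 * 11 = -55. Stack: [-55]
LOAD_FAST_LOAD_FAST b,c → push 15,-5. Stack: [-55, 15, -5]
BINARY_OP % → 15 % -5 = 0. Stack: [-55, 0]
BINARY_OP - → -55 - 0 = -55. Stack: [-55]
STORE_FAST q → q=-55. Stack: []
LOAD_CONST → push 1. Stack: [1]
LOAD_FAST q → push -55. Stack: [1, -55]
BINARY_OP // → 1 // -55 = -1. Stack: [-1]
LOAD_FAST a → push -5. Stack: [-1, -5]
BINARY_OP + → -1 + -5 = -6. Stack: [-6]
STORE_FAST y → y=-6. Stack: []
LOAD_CONST → push 9. Stack: [9]
LOAD_FAST q → push -55. Stack: [9, -55]
BINARY_OP | → 9 | -55 = -55. Stack: [-55]
STORE_FAST z → z=-55. Stack: []
LOAD_CONST → push 12. Stack: [12]
LOAD_FAST q → push -55. Stack: [12, -55]
BINARY_OP % → 12 % -55 = -43. Stack: [-43]
STORE_FAST q → q=-43. Stack: []
LOAD_CONST → push 1. Stack: [1]
LOAD_FAST q → push -43. Stack: [1, -43]
BINARY_OP * → 1 * -43 = -43. Stack: [-43]
STORE_FAST y → y=-43. Stack: []
LOAD_FAST c → push -5. Stack: [-5]
LOAD_CONST → push 8. Stack: [-5, 8]
BINARY_OP ^ → -5 ^ 8 = -13. Stack: [-13]
LOAD_FAST a → push -5. Stack: [-13, -5]
BINARY_OP - → -13 - -5 = -8. Stack: [-8]
STORE_FAST s → s=-8. Stack: []
LOAD_FAST_LOAD_FAST s,z → push -8,-55. Stack: [-8, -55]
BINARY_OP - → -8 - -55 = 47. Stack: [47]
RETURN_VALUE → return 47.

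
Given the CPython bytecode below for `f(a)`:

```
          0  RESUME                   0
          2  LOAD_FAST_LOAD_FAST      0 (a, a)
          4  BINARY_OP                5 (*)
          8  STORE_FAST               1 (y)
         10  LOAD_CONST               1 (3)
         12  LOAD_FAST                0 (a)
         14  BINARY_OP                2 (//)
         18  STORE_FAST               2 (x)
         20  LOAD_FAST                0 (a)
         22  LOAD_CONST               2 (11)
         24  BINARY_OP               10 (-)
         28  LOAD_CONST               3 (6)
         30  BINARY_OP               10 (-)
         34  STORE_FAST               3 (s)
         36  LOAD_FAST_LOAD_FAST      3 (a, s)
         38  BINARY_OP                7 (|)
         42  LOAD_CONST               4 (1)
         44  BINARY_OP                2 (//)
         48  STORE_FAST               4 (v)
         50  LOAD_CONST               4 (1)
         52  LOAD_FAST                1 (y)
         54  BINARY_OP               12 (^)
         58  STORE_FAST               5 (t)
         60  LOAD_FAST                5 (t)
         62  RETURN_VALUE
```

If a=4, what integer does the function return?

LOAD_FAST_LOAD_FAST a,a → push 4,4. Stack: [4, 4]
BINARY_OP * → 4 * 4 = 16. Stack: [16]
STORE_FAST y → y=16. Stack: []
LOAD_CONST → push 3. Stack: [3]
LOAD_FAST a → push 4. Stack: [3, 4]
BINARY_OP // → 3 // 4 = 0. Stack: [0]
STORE_FAST x → x=0. Stack: []
LOAD_FAST a → push 4. Stack: [4]
LOAD_CONST → push 11. Stack: [4, 11]
BINARY_OP - → 4 - 11 = -7. Stack: [-7]
LOAD_CONST → push 6. Stack: [-7, 6]
BINARY_OP - → -7 - 6 = -13. Stack: [-13]
STORE_FAST s → s=-13. Stack: []
LOAD_FAST_LOAD_FAST a,s → push 4,-13. Stack: [4, -13]
BINARY_OP | → 4 | -13 = -9. Stack: [-9]
LOAD_CONST → push 1. Stack: [-9, 1]
BINARY_OP // → -9 // 1 = -9. Stack: [-9]
STORE_FAST v → v=-9. Stack: []
LOAD_CONST → push 1. Stack: [1]
LOAD_FAST y → push 16. Stack: [1, 16]
BINARY_OP ^ → 1 ^ 16 = 17. Stack: [17]
STORE_FAST t → t=17. Stack: []
LOAD_FAST t → push 17. Stack: [17]
RETURN_VALUE → return 17.

17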